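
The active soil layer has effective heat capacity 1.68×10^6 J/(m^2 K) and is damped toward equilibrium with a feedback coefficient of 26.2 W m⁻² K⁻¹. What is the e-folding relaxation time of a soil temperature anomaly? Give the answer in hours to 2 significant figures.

18 hours

Areal heat capacity C = 1.68×10^6 J/(m^2 K) (given).
Relaxation time τ = C / λ = 1.68×10^6 / 26.2 = 64100 s.
In hours: 64100 s / (3600 s/hour) = 17.8 hours.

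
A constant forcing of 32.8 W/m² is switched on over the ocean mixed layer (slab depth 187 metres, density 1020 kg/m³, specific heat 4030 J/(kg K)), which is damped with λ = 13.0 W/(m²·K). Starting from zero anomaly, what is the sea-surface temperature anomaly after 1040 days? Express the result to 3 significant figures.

Areal heat capacity C = ρ c_p D = 1020 × 4030 × 187 = 7.69×10^8 J/(m^2 K).
τ = C / λ = 7.69×10^8 / 13.0 = 5.91×10^7 s.
Equilibrium anomaly ΔT_eq = F / λ = 32.8 / 13.0 = 2.52 K.
t = 1040 days = 8.99×10^7 s, so t/τ = 1.52.
ΔT(t) = ΔT_eq (1 − e^(−t/τ)) = 2.52 × (1 − e^−1.52) = 1.97 K.

1.97 K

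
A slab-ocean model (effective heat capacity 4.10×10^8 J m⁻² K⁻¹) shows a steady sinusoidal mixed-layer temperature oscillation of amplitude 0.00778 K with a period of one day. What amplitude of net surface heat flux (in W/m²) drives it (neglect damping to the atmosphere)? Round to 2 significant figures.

Areal heat capacity C = 4.10×10^8 J m⁻² K⁻¹ (given).
ω = 2π / 86400 s = 7.27×10^-5 s⁻¹.
Cω = 4.10×10^8 × 7.27×10^-5 = 29800 W/(m²·K).
F₀ = A × Cω = 0.00778 × 29800 = 232 W/m².

230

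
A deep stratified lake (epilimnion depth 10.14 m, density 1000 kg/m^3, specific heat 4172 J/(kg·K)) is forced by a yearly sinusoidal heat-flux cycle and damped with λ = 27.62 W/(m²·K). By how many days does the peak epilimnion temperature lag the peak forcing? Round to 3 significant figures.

17.2 days

Areal heat capacity C = ρ c_p D = 1000 × 4172 × 10.14 = 4.23×10^7 J/(m^2 K).
ω = 2π / 3.15×10^7 s = 1.99×10^-7 s⁻¹.
Phase lag φ = arctan(Cω/λ) = arctan(8.43/27.62) = 0.296 rad.
Time lag = φ / ω = 0.296 / 1.99×10^-7 = 1.49×10^6 s = 17.2 days.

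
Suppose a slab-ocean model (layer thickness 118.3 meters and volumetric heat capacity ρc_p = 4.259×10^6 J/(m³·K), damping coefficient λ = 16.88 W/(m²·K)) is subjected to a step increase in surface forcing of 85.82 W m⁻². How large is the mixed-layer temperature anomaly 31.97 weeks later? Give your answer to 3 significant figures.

2.42 K

Areal heat capacity C = ρc_p × D = 4.259×10^6 × 118.3 = 5.04×10^8 J m⁻² K⁻¹.
τ = C / λ = 5.04×10^8 / 16.88 = 2.98×10^7 s.
Equilibrium anomaly ΔT_eq = F / λ = 85.82 / 16.88 = 5.08 K.
t = 31.97 weeks = 1.93×10^7 s, so t/τ = 0.648.
ΔT(t) = ΔT_eq (1 − e^(−t/τ)) = 5.08 × (1 − e^−0.648) = 2.42 K.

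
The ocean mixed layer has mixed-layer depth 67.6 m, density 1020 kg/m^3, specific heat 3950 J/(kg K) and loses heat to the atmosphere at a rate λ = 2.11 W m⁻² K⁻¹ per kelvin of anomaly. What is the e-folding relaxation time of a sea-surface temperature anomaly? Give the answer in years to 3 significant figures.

Areal heat capacity C = ρ c_p D = 1020 × 3950 × 67.6 = 2.72×10^8 J/(m²·K).
Relaxation time τ = C / λ = 2.72×10^8 / 2.11 = 1.29×10^8 s.
In years: 1.29×10^8 s / (3.156×10^7 s/year) = 4.09 years.

4.09 years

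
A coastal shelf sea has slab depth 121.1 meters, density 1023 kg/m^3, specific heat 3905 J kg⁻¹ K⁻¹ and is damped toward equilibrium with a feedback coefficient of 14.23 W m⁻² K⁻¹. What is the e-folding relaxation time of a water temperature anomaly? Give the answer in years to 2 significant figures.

Areal heat capacity C = ρ c_p D = 1023 × 3905 × 121.1 = 4.84×10^8 J m⁻² K⁻¹.
Relaxation time τ = C / λ = 4.84×10^8 / 14.23 = 3.40×10^7 s.
In years: 3.40×10^7 s / (3.156×10^7 s/year) = 1.08 years.

1.1 years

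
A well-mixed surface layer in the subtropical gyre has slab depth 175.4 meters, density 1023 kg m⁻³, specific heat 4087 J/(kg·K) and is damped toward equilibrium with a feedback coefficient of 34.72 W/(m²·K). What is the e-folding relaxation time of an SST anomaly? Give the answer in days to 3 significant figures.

244 days

Areal heat capacity C = ρ c_p D = 1023 × 4087 × 175.4 = 7.33×10^8 J/(m^2 K).
Relaxation time τ = C / λ = 7.33×10^8 / 34.72 = 2.11×10^7 s.
In days: 2.11×10^7 s / (86400 s/day) = 244 days.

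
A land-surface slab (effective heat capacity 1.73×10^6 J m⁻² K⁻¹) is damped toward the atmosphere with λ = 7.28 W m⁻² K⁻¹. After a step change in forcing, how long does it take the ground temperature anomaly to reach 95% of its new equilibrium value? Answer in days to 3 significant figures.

Areal heat capacity C = 1.73×10^6 J m⁻² K⁻¹ (given).
τ = C / λ = 1.73×10^6 / 7.28 = 2.38×10^5 s.
Fraction reached: 1 − e^(−t/τ) = 0.95 ⇒ t = −τ ln(1 − 0.95) = τ × 3.00.
t = 7.12×10^5 s = 8.24 days.

8.24 days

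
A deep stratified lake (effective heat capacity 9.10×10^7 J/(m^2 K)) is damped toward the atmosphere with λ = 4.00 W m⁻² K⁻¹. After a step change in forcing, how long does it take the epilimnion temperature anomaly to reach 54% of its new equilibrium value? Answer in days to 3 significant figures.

Areal heat capacity C = 9.10×10^7 J/(m^2 K) (given).
τ = C / λ = 9.10×10^7 / 4.00 = 2.28×10^7 s.
Fraction reached: 1 − e^(−t/τ) = 0.54 ⇒ t = −τ ln(1 − 0.54) = τ × 0.777.
t = 1.77×10^7 s = 204 days.

204 days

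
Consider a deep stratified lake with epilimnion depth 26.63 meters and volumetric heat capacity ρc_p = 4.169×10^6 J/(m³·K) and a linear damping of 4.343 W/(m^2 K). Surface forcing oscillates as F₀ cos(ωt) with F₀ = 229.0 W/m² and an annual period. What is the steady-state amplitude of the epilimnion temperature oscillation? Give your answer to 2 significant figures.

10 K

Areal heat capacity C = ρc_p × D = 4.169×10^6 × 26.63 = 1.11×10^8 J/(m^2 K).
Angular frequency ω = 2π / T = 2π / 3.15×10^7 s = 1.99×10^-7 s⁻¹.
√((Cω)² + λ²) = √((22.1)² + 4.343²) = 22.5 W/(m²·K).
Amplitude A = F₀ / √((Cω)²+λ²) = 229.0 / 22.5 = 10.2 K.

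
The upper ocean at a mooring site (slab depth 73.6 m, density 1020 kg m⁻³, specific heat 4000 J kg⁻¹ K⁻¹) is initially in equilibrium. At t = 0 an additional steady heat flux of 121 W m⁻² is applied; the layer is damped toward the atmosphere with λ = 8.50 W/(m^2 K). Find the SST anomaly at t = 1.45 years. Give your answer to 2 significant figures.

10 K

Areal heat capacity C = ρ c_p D = 1020 × 4000 × 73.6 = 3.00×10^8 J/(m²·K).
τ = C / λ = 3.00×10^8 / 8.50 = 3.53×10^7 s.
Equilibrium anomaly ΔT_eq = F / λ = 121 / 8.50 = 14.2 K.
t = 1.45 years = 4.58×10^7 s, so t/τ = 1.30.
ΔT(t) = ΔT_eq (1 − e^(−t/τ)) = 14.2 × (1 − e^−1.30) = 10.3 K.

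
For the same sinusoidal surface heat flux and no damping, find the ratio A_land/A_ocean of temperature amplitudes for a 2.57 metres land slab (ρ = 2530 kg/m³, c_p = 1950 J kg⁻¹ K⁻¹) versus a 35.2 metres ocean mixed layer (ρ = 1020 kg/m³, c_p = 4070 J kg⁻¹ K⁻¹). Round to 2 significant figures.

C_ocean = 1020 × 4070 × 35.2 = 1.46×10^8 J/(m²·K).
C_land = 2530 × 1950 × 2.57 = 1.27×10^7 J/(m²·K).
Undamped amplitude ∝ 1/C, so A_land/A_ocean = C_ocean/C_land = 11.5.

12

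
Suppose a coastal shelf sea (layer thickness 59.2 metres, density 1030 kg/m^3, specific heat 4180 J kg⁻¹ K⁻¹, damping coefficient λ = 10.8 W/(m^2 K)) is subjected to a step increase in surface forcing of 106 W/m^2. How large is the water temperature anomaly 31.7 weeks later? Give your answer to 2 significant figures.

Areal heat capacity C = ρ c_p D = 1030 × 4180 × 59.2 = 2.55×10^8 J/(m^2 K).
τ = C / λ = 2.55×10^8 / 10.8 = 2.36×10^7 s.
Equilibrium anomaly ΔT_eq = F / λ = 106 / 10.8 = 9.81 K.
t = 31.7 weeks = 1.92×10^7 s, so t/τ = 0.812.
ΔT(t) = ΔT_eq (1 − e^(−t/τ)) = 9.81 × (1 − e^−0.812) = 5.46 K.

5.5 K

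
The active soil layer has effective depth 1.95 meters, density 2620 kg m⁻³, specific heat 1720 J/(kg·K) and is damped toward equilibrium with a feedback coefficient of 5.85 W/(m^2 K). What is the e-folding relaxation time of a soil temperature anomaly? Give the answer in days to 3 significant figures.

17.4 days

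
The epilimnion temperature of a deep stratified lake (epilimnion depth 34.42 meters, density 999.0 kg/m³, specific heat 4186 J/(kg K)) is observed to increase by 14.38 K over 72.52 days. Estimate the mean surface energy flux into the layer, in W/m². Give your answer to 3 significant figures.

Areal heat capacity C = ρ c_p D = 999.0 × 4186 × 34.42 = 1.44×10^8 J m⁻² K⁻¹.
Required heat per unit area: Q = C ΔT = 1.44×10^8 × 14.38 = 2.07×10^9 J/m².
Flux F = Q / Δt = 2.07×10^9 / 6.27×10^6 s = 330 W/m².

330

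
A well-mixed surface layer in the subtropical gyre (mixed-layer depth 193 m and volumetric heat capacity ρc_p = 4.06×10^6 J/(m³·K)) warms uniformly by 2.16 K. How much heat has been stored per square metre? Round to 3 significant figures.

Areal heat capacity C = ρc_p × D = 4.06×10^6 × 193 = 7.84×10^8 J m⁻² K⁻¹.
ΔQ = C ΔT = 7.84×10^8 × 2.16 = 1.69×10^9 J/m².

1.69×10^9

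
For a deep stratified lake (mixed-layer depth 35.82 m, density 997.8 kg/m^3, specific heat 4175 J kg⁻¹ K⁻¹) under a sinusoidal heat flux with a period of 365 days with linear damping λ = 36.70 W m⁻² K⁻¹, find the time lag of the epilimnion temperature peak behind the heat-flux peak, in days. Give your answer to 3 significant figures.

39.6 days

Areal heat capacity C = ρ c_p D = 997.8 × 4175 × 35.82 = 1.49×10^8 J m⁻² K⁻¹.
ω = 2π / 3.15×10^7 s = 1.99×10^-7 s⁻¹.
Phase lag φ = arctan(Cω/λ) = arctan(29.7/36.70) = 0.681 rad.
Time lag = φ / ω = 0.681 / 1.99×10^-7 = 3.42×10^6 s = 39.6 days.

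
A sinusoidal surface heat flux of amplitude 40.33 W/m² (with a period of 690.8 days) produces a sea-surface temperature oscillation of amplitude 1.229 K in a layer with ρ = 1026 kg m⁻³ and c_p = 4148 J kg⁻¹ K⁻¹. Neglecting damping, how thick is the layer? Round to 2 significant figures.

73 m

ω = 2π / 5.97×10^7 s = 1.05×10^-7 s⁻¹.
Required C = F₀ / (A ω) = 40.33 / (1.229 × 1.05×10^-7) = 3.12×10^8 J/(m²·K).
D = C / (ρ c_p) = 3.12×10^8 / (1026 × 4148) = 73.2 m.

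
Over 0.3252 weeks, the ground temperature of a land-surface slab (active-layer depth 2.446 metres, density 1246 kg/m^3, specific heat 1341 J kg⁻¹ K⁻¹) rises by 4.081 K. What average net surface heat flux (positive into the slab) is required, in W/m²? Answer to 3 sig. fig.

84.8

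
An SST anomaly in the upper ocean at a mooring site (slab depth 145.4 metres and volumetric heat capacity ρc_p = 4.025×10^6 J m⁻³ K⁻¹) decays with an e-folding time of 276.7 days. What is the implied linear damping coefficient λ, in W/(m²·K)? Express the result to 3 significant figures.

24.5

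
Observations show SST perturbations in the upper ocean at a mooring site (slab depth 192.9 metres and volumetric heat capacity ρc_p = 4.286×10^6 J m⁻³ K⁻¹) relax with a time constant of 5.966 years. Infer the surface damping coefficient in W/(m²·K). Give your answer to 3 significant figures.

Areal heat capacity C = ρc_p × D = 4.286×10^6 × 192.9 = 8.27×10^8 J/(m^2 K).
τ = 5.966 years = 1.88×10^8 s.
λ = C / τ = 8.27×10^8 / 1.88×10^8 = 4.39 W/(m²·K).

4.39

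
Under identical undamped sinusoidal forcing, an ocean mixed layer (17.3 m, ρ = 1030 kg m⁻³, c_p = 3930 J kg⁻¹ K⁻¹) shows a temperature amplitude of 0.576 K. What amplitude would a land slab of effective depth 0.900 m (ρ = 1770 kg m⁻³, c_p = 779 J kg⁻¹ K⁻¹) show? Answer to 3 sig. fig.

C_ocean = 7.00×10^7 J/(m²·K); C_land = 1.24×10^6 J/(m²·K).
A ∝ 1/C ⇒ A_land = A_ocean × C_ocean/C_land = 0.576 × 56.4 = 32.5 K.

32.5 K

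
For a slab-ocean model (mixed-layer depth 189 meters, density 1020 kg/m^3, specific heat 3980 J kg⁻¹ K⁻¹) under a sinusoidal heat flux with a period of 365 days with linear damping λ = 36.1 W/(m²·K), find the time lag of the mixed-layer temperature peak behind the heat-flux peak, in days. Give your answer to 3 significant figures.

77.8 days

Areal heat capacity C = ρ c_p D = 1020 × 3980 × 189 = 7.67×10^8 J m⁻² K⁻¹.
ω = 2π / 3.15×10^7 s = 1.99×10^-7 s⁻¹.
Phase lag φ = arctan(Cω/λ) = arctan(153/36.1) = 1.34 rad.
Time lag = φ / ω = 1.34 / 1.99×10^-7 = 6.72×10^6 s = 77.8 days.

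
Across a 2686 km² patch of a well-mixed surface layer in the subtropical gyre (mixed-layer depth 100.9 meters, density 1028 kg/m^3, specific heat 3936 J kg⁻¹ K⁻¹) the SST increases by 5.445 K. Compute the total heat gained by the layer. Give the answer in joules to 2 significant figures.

6.0×10^18 J

Areal heat capacity C = ρ c_p D = 1028 × 3936 × 100.9 = 4.08×10^8 J/(m^2 K).
Heat per unit area: q = C ΔT = 4.08×10^8 × 5.445 = 2.22×10^9 J/m².
Total heat: Q = q × A = 2.22×10^9 × (2686 × 10⁶ m²) = 5.97×10^18 J.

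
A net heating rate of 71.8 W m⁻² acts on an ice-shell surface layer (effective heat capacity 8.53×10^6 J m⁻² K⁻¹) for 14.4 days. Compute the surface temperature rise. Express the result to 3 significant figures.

10.5 K

Areal heat capacity C = 8.53×10^6 J m⁻² K⁻¹ (given).
Net heat input Q = F Δt = 71.8 × (14.4 days × 86400 s/day) = 8.93×10^7 J/m².
ΔT = Q / C = 8.93×10^7 / 8.53×10^6 = 10.5 K.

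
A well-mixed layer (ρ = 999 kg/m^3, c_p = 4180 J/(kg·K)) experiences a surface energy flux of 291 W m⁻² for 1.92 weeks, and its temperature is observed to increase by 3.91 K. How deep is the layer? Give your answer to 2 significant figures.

Heat input Q = F Δt = 291 × 1.16×10^6 s = 3.38×10^8 J/m².
Required areal heat capacity C = Q / ΔT = 8.64×10^7 J/(m²·K).
Depth D = C / (ρ c_p) = 8.64×10^7 / (999 × 4180) = 20.7 m.

21 m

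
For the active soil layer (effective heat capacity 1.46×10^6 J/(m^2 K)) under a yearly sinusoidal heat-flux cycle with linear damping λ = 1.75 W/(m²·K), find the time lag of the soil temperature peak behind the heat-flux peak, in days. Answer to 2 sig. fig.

Areal heat capacity C = 1.46×10^6 J/(m^2 K) (given).
ω = 2π / 3.15×10^7 s = 1.99×10^-7 s⁻¹.
Phase lag φ = arctan(Cω/λ) = arctan(0.291/1.75) = 0.165 rad.
Time lag = φ / ω = 0.165 / 1.99×10^-7 = 8.27×10^5 s = 9.57 days.

9.6 days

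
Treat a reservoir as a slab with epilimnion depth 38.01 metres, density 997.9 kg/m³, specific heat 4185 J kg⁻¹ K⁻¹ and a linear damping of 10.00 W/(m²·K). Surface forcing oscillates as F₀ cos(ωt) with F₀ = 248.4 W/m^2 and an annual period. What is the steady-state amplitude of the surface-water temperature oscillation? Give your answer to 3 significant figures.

7.49 K

Areal heat capacity C = ρ c_p D = 997.9 × 4185 × 38.01 = 1.59×10^8 J m⁻² K⁻¹.
Angular frequency ω = 2π / T = 2π / 3.15×10^7 s = 1.99×10^-7 s⁻¹.
√((Cω)² + λ²) = √((31.6)² + 10.00²) = 33.2 W/(m²·K).
Amplitude A = F₀ / √((Cω)²+λ²) = 248.4 / 33.2 = 7.49 K.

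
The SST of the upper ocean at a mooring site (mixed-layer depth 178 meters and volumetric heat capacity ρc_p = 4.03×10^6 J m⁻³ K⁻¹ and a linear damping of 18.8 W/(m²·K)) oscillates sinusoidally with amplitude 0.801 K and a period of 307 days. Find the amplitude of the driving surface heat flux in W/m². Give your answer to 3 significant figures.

137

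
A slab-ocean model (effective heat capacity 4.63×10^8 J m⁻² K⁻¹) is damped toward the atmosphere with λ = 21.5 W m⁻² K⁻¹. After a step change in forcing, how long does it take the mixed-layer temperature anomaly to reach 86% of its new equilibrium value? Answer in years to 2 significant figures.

1.3 years

Areal heat capacity C = 4.63×10^8 J m⁻² K⁻¹ (given).
τ = C / λ = 4.63×10^8 / 21.5 = 2.15×10^7 s.
Fraction reached: 1 − e^(−t/τ) = 0.86 ⇒ t = −τ ln(1 − 0.86) = τ × 1.97.
t = 4.23×10^7 s = 1.34 years.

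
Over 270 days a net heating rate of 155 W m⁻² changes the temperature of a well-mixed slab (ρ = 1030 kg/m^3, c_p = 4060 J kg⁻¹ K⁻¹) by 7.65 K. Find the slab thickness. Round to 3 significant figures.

113 m

Heat input Q = F Δt = 155 × 2.33×10^7 s = 3.62×10^9 J/m².
Required areal heat capacity C = Q / ΔT = 4.73×10^8 J/(m²·K).
Depth D = C / (ρ c_p) = 4.73×10^8 / (1030 × 4060) = 113 m.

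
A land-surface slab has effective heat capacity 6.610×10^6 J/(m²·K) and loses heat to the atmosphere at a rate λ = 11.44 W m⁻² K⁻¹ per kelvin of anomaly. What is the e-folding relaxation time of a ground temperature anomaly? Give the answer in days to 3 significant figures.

Areal heat capacity C = 6.610×10^6 J/(m²·K) (given).
Relaxation time τ = C / λ = 6.61×10^6 / 11.44 = 5.78×10^5 s.
In days: 5.78×10^5 s / (86400 s/day) = 6.69 days.

6.69 days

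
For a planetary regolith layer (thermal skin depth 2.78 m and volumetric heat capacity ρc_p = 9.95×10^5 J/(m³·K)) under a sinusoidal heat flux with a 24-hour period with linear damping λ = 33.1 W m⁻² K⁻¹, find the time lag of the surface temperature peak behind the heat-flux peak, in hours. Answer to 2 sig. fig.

5.4 hours

Areal heat capacity C = ρc_p × D = 9.95×10^5 × 2.78 = 2.77×10^6 J m⁻² K⁻¹.
ω = 2π / 86400 s = 7.27×10^-5 s⁻¹.
Phase lag φ = arctan(Cω/λ) = arctan(201/33.1) = 1.41 rad.
Time lag = φ / ω = 1.41 / 7.27×10^-5 = 19400 s = 5.38 hours.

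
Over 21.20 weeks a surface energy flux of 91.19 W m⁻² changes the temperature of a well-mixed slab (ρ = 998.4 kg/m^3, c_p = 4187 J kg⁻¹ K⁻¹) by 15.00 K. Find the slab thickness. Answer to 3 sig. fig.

Heat input Q = F Δt = 91.19 × 1.28×10^7 s = 1.17×10^9 J/m².
Required areal heat capacity C = Q / ΔT = 7.79×10^7 J/(m²·K).
Depth D = C / (ρ c_p) = 7.79×10^7 / (998.4 × 4187) = 18.6 m.

18.6 m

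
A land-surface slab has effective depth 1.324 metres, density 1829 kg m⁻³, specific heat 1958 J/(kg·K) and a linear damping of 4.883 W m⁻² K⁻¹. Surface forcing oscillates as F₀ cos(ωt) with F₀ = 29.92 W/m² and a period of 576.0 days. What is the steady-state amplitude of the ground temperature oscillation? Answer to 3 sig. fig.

6.08 K

Areal heat capacity C = ρ c_p D = 1829 × 1958 × 1.324 = 4.74×10^6 J/(m²·K).
Angular frequency ω = 2π / T = 2π / 4.98×10^7 s = 1.26×10^-7 s⁻¹.
√((Cω)² + λ²) = √((0.599)² + 4.883²) = 4.92 W/(m²·K).
Amplitude A = F₀ / √((Cω)²+λ²) = 29.92 / 4.92 = 6.08 K.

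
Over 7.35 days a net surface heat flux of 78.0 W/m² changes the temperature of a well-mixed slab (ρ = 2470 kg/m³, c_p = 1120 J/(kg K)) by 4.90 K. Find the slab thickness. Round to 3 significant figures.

Heat input Q = F Δt = 78.0 × 6.35×10^5 s = 4.95×10^7 J/m².
Required areal heat capacity C = Q / ΔT = 1.01×10^7 J/(m²·K).
Depth D = C / (ρ c_p) = 1.01×10^7 / (2470 × 1120) = 3.65 m.

3.65 m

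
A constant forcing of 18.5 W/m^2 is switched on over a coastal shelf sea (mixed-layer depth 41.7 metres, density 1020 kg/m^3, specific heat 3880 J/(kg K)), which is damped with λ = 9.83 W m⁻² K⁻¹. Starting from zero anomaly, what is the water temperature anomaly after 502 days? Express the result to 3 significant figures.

Areal heat capacity C = ρ c_p D = 1020 × 3880 × 41.7 = 1.65×10^8 J/(m²·K).
τ = C / λ = 1.65×10^8 / 9.83 = 1.68×10^7 s.
Equilibrium anomaly ΔT_eq = F / λ = 18.5 / 9.83 = 1.88 K.
t = 502 days = 4.34×10^7 s, so t/τ = 2.58.
ΔT(t) = ΔT_eq (1 − e^(−t/τ)) = 1.88 × (1 − e^−2.58) = 1.74 K.

1.74 K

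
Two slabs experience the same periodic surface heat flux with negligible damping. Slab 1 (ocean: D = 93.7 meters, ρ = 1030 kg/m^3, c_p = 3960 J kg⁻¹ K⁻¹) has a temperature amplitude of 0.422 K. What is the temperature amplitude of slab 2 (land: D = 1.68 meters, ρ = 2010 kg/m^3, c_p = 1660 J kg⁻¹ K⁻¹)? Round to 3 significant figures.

28.8 K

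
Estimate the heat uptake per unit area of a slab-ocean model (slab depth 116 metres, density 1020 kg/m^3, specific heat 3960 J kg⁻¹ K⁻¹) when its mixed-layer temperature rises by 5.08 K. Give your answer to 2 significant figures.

2.4×10^9

Areal heat capacity C = ρ c_p D = 1020 × 3960 × 116 = 4.69×10^8 J/(m²·K).
ΔQ = C ΔT = 4.69×10^8 × 5.08 = 2.38×10^9 J/m².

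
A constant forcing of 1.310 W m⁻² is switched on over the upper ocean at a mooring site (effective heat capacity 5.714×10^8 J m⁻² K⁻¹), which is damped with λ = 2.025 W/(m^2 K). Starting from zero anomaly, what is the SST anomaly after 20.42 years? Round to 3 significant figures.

0.581 K

Areal heat capacity C = 5.714×10^8 J m⁻² K⁻¹ (given).
τ = C / λ = 5.71×10^8 / 2.025 = 2.82×10^8 s.
Equilibrium anomaly ΔT_eq = F / λ = 1.310 / 2.025 = 0.647 K.
t = 20.42 years = 6.44×10^8 s, so t/τ = 2.28.
ΔT(t) = ΔT_eq (1 − e^(−t/τ)) = 0.647 × (1 − e^−2.28) = 0.581 K.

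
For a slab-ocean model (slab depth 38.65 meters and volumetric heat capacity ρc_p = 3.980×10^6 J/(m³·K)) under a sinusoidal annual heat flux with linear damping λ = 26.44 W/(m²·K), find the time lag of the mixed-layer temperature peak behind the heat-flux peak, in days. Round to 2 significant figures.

Areal heat capacity C = ρc_p × D = 3.980×10^6 × 38.65 = 1.54×10^8 J/(m^2 K).
ω = 2π / 3.15×10^7 s = 1.99×10^-7 s⁻¹.
Phase lag φ = arctan(Cω/λ) = arctan(30.6/26.44) = 0.859 rad.
Time lag = φ / ω = 0.859 / 1.99×10^-7 = 4.31×10^6 s = 49.9 days.

50 days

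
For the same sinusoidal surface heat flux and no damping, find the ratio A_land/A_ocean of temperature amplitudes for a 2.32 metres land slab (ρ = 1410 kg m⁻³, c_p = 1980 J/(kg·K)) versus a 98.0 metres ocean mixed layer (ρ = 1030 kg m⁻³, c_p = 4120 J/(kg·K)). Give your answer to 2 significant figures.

C_ocean = 1030 × 4120 × 98.0 = 4.16×10^8 J/(m²·K).
C_land = 1410 × 1980 × 2.32 = 6.48×10^6 J/(m²·K).
Undamped amplitude ∝ 1/C, so A_land/A_ocean = C_ocean/C_land = 64.2.

64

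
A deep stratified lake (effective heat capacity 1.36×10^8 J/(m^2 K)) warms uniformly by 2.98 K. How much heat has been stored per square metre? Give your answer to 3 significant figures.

4.05×10^8

Areal heat capacity C = 1.36×10^8 J/(m^2 K) (given).
ΔQ = C ΔT = 1.36×10^8 × 2.98 = 4.05×10^8 J/m².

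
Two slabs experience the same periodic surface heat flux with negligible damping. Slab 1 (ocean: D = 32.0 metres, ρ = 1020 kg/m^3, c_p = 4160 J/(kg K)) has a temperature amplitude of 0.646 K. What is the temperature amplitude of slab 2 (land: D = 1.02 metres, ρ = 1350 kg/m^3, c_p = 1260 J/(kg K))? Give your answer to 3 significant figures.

50.6 K

C_ocean = 1.36×10^8 J/(m²·K); C_land = 1.74×10^6 J/(m²·K).
A ∝ 1/C ⇒ A_land = A_ocean × C_ocean/C_land = 0.646 × 78.3 = 50.6 K.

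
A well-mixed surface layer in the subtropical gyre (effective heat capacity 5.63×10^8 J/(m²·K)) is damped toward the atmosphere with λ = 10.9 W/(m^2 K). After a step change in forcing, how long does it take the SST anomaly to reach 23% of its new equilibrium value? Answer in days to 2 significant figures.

160 days

Areal heat capacity C = 5.63×10^8 J/(m²·K) (given).
τ = C / λ = 5.63×10^8 / 10.9 = 5.17×10^7 s.
Fraction reached: 1 − e^(−t/τ) = 0.23 ⇒ t = −τ ln(1 − 0.23) = τ × 0.261.
t = 1.35×10^7 s = 156 days.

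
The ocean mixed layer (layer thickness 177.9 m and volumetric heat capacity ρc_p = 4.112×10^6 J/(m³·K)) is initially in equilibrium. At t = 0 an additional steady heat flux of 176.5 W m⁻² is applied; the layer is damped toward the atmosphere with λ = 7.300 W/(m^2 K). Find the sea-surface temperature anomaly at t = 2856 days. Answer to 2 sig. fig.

Areal heat capacity C = ρc_p × D = 4.112×10^6 × 177.9 = 7.32×10^8 J/(m²·K).
τ = C / λ = 7.32×10^8 / 7.300 = 1.00×10^8 s.
Equilibrium anomaly ΔT_eq = F / λ = 176.5 / 7.300 = 24.2 K.
t = 2856 days = 2.47×10^8 s, so t/τ = 2.46.
ΔT(t) = ΔT_eq (1 − e^(−t/τ)) = 24.2 × (1 − e^−2.46) = 22.1 K.

22 K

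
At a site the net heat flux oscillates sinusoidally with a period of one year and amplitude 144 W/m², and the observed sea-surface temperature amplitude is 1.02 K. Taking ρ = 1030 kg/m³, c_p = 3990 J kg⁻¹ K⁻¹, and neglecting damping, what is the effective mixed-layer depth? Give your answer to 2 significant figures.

ω = 2π / 3.15×10^7 s = 1.99×10^-7 s⁻¹.
Required C = F₀ / (A ω) = 144 / (1.02 × 1.99×10^-7) = 7.09×10^8 J/(m²·K).
D = C / (ρ c_p) = 7.09×10^8 / (1030 × 3990) = 172 m.

170 m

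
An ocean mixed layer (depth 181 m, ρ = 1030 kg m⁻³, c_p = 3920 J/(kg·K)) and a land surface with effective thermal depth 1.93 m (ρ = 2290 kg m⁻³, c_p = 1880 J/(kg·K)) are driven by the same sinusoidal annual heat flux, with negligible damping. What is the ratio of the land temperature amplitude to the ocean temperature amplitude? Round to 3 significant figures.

88.0

C_ocean = 1030 × 3920 × 181 = 7.31×10^8 J/(m²·K).
C_land = 2290 × 1880 × 1.93 = 8.31×10^6 J/(m²·K).
Undamped amplitude ∝ 1/C, so A_land/A_ocean = C_ocean/C_land = 88.0.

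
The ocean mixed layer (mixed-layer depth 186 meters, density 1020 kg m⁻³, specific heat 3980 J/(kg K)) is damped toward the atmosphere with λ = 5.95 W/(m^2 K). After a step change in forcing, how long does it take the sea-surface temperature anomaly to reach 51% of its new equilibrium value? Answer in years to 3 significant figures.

Areal heat capacity C = ρ c_p D = 1020 × 3980 × 186 = 7.55×10^8 J m⁻² K⁻¹.
τ = C / λ = 7.55×10^8 / 5.95 = 1.27×10^8 s.
Fraction reached: 1 − e^(−t/τ) = 0.51 ⇒ t = −τ ln(1 − 0.51) = τ × 0.713.
t = 9.05×10^7 s = 2.87 years.

2.87 years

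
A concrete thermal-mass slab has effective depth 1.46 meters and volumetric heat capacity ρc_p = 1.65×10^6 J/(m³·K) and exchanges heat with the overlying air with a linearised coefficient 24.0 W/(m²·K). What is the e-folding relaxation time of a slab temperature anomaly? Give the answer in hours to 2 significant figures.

28 hours

Areal heat capacity C = ρc_p × D = 1.65×10^6 × 1.46 = 2.41×10^6 J/(m^2 K).
Relaxation time τ = C / λ = 2.41×10^6 / 24.0 = 1.00×10^5 s.
In hours: 1.00×10^5 s / (3600 s/hour) = 27.9 hours.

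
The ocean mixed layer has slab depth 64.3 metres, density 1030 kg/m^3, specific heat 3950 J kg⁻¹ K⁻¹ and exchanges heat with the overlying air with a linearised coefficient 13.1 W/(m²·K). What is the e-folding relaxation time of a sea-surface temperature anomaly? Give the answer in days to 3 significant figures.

Areal heat capacity C = ρ c_p D = 1030 × 3950 × 64.3 = 2.62×10^8 J/(m²·K).
Relaxation time τ = C / λ = 2.62×10^8 / 13.1 = 2.00×10^7 s.
In days: 2.00×10^7 s / (86400 s/day) = 231 days.

231 days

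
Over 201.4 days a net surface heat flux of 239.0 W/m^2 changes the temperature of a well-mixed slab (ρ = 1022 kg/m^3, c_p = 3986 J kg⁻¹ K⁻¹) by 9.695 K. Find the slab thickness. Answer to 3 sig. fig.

105 m

Heat input Q = F Δt = 239.0 × 1.74×10^7 s = 4.16×10^9 J/m².
Required areal heat capacity C = Q / ΔT = 4.29×10^8 J/(m²·K).
Depth D = C / (ρ c_p) = 4.29×10^8 / (1022 × 3986) = 105 m.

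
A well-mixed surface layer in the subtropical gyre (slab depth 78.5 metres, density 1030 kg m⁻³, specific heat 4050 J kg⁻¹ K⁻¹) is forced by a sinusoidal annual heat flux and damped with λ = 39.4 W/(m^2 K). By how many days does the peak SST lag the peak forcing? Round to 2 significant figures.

60 days

Areal heat capacity C = ρ c_p D = 1030 × 4050 × 78.5 = 3.27×10^8 J/(m²·K).
ω = 2π / 3.15×10^7 s = 1.99×10^-7 s⁻¹.
Phase lag φ = arctan(Cω/λ) = arctan(65.2/39.4) = 1.03 rad.
Time lag = φ / ω = 1.03 / 1.99×10^-7 = 5.16×10^6 s = 59.7 days.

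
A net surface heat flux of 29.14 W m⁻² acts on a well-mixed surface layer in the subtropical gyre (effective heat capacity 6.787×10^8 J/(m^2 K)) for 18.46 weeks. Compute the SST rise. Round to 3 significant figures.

0.479 K

Areal heat capacity C = 6.787×10^8 J/(m^2 K) (given).
Net heat input Q = F Δt = 29.14 × (18.46 weeks × 6.048×10^5 s/week) = 3.25×10^8 J/m².
ΔT = Q / C = 3.25×10^8 / 6.79×10^8 = 0.479 K.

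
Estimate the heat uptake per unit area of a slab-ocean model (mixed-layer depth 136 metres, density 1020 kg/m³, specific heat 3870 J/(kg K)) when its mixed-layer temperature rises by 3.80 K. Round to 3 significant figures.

2.04×10^9

Areal heat capacity C = ρ c_p D = 1020 × 3870 × 136 = 5.37×10^8 J m⁻² K⁻¹.
ΔQ = C ΔT = 5.37×10^8 × 3.80 = 2.04×10^9 J/m².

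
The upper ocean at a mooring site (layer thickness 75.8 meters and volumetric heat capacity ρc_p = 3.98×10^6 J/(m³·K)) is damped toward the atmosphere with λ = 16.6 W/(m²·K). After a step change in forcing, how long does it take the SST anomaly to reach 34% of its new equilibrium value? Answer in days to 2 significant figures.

87 days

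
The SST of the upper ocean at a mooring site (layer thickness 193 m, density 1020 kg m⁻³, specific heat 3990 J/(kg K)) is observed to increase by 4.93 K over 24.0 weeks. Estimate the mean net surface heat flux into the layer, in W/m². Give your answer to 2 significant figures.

270

Areal heat capacity C = ρ c_p D = 1020 × 3990 × 193 = 7.85×10^8 J/(m^2 K).
Required heat per unit area: Q = C ΔT = 7.85×10^8 × 4.93 = 3.87×10^9 J/m².
Flux F = Q / Δt = 3.87×10^9 / 1.45×10^7 s = 267 W/m².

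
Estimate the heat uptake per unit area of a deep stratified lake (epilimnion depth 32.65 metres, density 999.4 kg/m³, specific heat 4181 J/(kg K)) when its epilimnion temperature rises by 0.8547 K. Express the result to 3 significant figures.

Areal heat capacity C = ρ c_p D = 999.4 × 4181 × 32.65 = 1.36×10^8 J/(m²·K).
ΔQ = C ΔT = 1.36×10^8 × 0.8547 = 1.17×10^8 J/m².

1.17×10^8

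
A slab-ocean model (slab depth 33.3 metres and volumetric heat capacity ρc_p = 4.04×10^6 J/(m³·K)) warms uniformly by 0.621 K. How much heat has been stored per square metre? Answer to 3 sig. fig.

Areal heat capacity C = ρc_p × D = 4.04×10^6 × 33.3 = 1.35×10^8 J/(m^2 K).
ΔQ = C ΔT = 1.35×10^8 × 0.621 = 8.35×10^7 J/m².

8.35×10^7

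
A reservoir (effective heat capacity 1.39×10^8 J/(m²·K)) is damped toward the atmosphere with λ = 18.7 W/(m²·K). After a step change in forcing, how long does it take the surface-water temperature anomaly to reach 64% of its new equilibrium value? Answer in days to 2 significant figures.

Areal heat capacity C = 1.39×10^8 J/(m²·K) (given).
τ = C / λ = 1.39×10^8 / 18.7 = 7.43×10^6 s.
Fraction reached: 1 − e^(−t/τ) = 0.64 ⇒ t = −τ ln(1 − 0.64) = τ × 1.02.
t = 7.59×10^6 s = 87.9 days.

88 days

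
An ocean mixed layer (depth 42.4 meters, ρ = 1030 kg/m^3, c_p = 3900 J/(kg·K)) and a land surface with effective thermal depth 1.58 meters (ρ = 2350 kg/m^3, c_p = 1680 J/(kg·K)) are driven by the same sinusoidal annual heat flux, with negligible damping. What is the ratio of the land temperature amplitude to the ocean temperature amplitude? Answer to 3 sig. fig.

27.3

C_ocean = 1030 × 3900 × 42.4 = 1.70×10^8 J/(m²·K).
C_land = 2350 × 1680 × 1.58 = 6.24×10^6 J/(m²·K).
Undamped amplitude ∝ 1/C, so A_land/A_ocean = C_ocean/C_land = 27.3.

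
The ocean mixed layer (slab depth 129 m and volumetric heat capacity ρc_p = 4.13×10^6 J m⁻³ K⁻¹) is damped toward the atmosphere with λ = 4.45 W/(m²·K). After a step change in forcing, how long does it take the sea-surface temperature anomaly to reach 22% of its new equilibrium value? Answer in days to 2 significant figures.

Areal heat capacity C = ρc_p × D = 4.13×10^6 × 129 = 5.33×10^8 J m⁻² K⁻¹.
τ = C / λ = 5.33×10^8 / 4.45 = 1.20×10^8 s.
Fraction reached: 1 − e^(−t/τ) = 0.22 ⇒ t = −τ ln(1 − 0.22) = τ × 0.248.
t = 2.97×10^7 s = 344 days.

340 days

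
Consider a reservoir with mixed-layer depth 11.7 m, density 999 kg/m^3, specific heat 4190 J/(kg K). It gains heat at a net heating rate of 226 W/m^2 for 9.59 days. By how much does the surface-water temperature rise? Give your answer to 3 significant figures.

3.82 K

Areal heat capacity C = ρ c_p D = 999 × 4190 × 11.7 = 4.90×10^7 J m⁻² K⁻¹.
Net heat input Q = F Δt = 226 × (9.59 days × 86400 s/day) = 1.87×10^8 J/m².
ΔT = Q / C = 1.87×10^8 / 4.90×10^7 = 3.82 K.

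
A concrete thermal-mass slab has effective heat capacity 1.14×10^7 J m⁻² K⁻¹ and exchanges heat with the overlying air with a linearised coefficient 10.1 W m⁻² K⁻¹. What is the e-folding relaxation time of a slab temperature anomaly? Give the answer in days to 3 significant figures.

13.1 days

Areal heat capacity C = 1.14×10^7 J m⁻² K⁻¹ (given).
Relaxation time τ = C / λ = 1.14×10^7 / 10.1 = 1.13×10^6 s.
In days: 1.13×10^6 s / (86400 s/day) = 13.1 days.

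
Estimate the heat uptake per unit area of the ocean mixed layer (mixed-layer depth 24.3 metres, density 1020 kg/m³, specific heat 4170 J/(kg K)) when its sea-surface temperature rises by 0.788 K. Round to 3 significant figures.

8.14×10^7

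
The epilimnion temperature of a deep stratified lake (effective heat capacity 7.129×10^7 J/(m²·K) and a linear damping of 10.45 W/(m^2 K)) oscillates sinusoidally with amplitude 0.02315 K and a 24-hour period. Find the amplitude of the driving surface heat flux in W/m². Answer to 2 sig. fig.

Areal heat capacity C = 7.129×10^7 J/(m²·K) (given).
ω = 2π / 86400 s = 7.27×10^-5 s⁻¹.
√((Cω)² + λ²) = √((5180)² + 10.45²) = 5180 W/(m²·K).
F₀ = A × √((Cω)²+λ²) = 0.02315 × 5180 = 120 W/m².

120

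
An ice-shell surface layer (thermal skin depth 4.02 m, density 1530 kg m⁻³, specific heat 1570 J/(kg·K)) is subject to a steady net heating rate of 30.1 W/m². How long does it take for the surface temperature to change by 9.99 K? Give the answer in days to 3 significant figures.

37.1 days

Areal heat capacity C = ρ c_p D = 1530 × 1570 × 4.02 = 9.66×10^6 J/(m²·K).
Time required: Δt = C ΔT / F = 9.66×10^6 × 9.99 / 30.1 = 3.20×10^6 s.
In days: 3.20×10^6 s / (86400 s/day) = 37.1 days.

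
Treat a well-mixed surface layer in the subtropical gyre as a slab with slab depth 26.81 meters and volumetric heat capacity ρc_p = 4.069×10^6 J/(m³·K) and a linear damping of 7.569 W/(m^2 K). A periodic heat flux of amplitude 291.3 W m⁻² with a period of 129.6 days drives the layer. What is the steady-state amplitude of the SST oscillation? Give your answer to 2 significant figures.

4.7 K

Areal heat capacity C = ρc_p × D = 4.069×10^6 × 26.81 = 1.09×10^8 J m⁻² K⁻¹.
Angular frequency ω = 2π / T = 2π / 1.12×10^7 s = 5.61×10^-7 s⁻¹.
√((Cω)² + λ²) = √((61.2)² + 7.569²) = 61.7 W/(m²·K).
Amplitude A = F₀ / √((Cω)²+λ²) = 291.3 / 61.7 = 4.72 K.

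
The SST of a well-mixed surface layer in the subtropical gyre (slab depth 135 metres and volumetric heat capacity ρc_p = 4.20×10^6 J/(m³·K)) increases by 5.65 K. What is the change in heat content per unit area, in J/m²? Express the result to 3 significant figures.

3.20×10^9

Areal heat capacity C = ρc_p × D = 4.20×10^6 × 135 = 5.67×10^8 J/(m²·K).
ΔQ = C ΔT = 5.67×10^8 × 5.65 = 3.20×10^9 J/m².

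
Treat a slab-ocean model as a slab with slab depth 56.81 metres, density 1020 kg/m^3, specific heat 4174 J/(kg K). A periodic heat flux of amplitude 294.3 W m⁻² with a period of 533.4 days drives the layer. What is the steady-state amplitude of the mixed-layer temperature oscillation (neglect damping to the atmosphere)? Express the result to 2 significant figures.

8.9 K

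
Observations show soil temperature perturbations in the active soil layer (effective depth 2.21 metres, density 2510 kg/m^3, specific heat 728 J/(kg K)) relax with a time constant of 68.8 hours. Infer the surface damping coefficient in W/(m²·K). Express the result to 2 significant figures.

16

Areal heat capacity C = ρ c_p D = 2510 × 728 × 2.21 = 4.04×10^6 J/(m^2 K).
τ = 68.8 hours = 2.48×10^5 s.
λ = C / τ = 4.04×10^6 / 2.48×10^5 = 16.3 W/(m²·K).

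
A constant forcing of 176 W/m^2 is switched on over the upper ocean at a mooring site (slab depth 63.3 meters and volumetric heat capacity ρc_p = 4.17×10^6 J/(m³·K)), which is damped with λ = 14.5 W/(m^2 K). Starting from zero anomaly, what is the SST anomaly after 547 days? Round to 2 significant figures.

Areal heat capacity C = ρc_p × D = 4.17×10^6 × 63.3 = 2.64×10^8 J/(m²·K).
τ = C / λ = 2.64×10^8 / 14.5 = 1.82×10^7 s.
Equilibrium anomaly ΔT_eq = F / λ = 176 / 14.5 = 12.1 K.
t = 547 days = 4.73×10^7 s, so t/τ = 2.60.
ΔT(t) = ΔT_eq (1 − e^(−t/τ)) = 12.1 × (1 − e^−2.60) = 11.2 K.

11 K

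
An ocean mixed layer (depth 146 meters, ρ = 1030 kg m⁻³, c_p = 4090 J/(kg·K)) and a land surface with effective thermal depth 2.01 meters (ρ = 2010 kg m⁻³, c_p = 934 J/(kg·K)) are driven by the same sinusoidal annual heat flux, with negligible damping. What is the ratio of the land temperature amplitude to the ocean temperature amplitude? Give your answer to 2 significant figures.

160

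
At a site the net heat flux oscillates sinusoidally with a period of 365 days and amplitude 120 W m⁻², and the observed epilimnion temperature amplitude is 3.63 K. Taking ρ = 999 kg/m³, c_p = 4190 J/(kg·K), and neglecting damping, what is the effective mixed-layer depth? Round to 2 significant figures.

40 m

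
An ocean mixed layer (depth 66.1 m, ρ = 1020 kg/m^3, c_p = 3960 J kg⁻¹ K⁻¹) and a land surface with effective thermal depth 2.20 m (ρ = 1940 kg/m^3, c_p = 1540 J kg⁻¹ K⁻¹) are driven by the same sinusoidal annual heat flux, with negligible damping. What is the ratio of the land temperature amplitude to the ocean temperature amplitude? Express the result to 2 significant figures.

41

C_ocean = 1020 × 3960 × 66.1 = 2.67×10^8 J/(m²·K).
C_land = 1940 × 1540 × 2.20 = 6.57×10^6 J/(m²·K).
Undamped amplitude ∝ 1/C, so A_land/A_ocean = C_ocean/C_land = 40.6.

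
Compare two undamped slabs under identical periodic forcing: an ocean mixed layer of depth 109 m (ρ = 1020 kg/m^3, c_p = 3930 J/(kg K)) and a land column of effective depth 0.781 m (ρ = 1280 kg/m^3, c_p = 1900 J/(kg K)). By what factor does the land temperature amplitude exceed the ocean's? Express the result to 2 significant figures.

C_ocean = 1020 × 3930 × 109 = 4.37×10^8 J/(m²·K).
C_land = 1280 × 1900 × 0.781 = 1.90×10^6 J/(m²·K).
Undamped amplitude ∝ 1/C, so A_land/A_ocean = C_ocean/C_land = 230.

230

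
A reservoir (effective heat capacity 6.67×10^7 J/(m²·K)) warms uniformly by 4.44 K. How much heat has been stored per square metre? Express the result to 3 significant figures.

2.96×10^8

Areal heat capacity C = 6.67×10^7 J/(m²·K) (given).
ΔQ = C ΔT = 6.67×10^7 × 4.44 = 2.96×10^8 J/m².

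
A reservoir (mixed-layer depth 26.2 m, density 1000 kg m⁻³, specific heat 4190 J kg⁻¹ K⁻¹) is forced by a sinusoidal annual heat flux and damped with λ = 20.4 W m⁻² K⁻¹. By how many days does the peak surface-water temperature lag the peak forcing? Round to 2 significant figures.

Areal heat capacity C = ρ c_p D = 1000 × 4190 × 26.2 = 1.10×10^8 J m⁻² K⁻¹.
ω = 2π / 3.15×10^7 s = 1.99×10^-7 s⁻¹.
Phase lag φ = arctan(Cω/λ) = arctan(21.9/20.4) = 0.820 rad.
Time lag = φ / ω = 0.820 / 1.99×10^-7 = 4.12×10^6 s = 47.6 days.

48 days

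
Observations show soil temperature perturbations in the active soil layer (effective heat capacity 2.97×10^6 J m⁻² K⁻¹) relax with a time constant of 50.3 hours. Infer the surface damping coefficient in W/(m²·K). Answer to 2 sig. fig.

16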